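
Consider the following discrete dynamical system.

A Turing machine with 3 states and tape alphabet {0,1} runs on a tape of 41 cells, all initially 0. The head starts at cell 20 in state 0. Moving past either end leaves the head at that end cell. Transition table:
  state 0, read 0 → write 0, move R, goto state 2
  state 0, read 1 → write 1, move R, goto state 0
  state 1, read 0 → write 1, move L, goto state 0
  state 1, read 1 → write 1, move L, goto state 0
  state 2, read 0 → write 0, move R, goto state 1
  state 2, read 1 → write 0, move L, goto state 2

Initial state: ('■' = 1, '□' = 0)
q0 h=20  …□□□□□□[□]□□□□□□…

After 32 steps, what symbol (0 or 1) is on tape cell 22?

step 0: q0 h=20  …□□□□□□[□]□□□□□□…
step 1: q2 h=21  …□□□□□□[□]□□□□□□…
step 2: q1 h=22  …□□□□□□[□]□□□□□□…
step 3: q0 h=21  …□□□□□□[□]■□□□□□…
step 4: q2 h=22  …□□□□□□[■]□□□□□□…
step 5: q2 h=21  …□□□□□□[□]□□□□□□…
step 6: q1 h=22  …□□□□□□[□]□□□□□□…
step 7: q0 h=21  …□□□□□□[□]■□□□□□…
step 8: q2 h=22  …□□□□□□[■]□□□□□□…
step 9: q2 h=21  …□□□□□□[□]□□□□□□…
step 10: q1 h=22  …□□□□□□[□]□□□□□□…
step 11: q0 h=21  …□□□□□□[□]■□□□□□…
step 12: q2 h=22  …□□□□□□[■]□□□□□□…
step 13: q2 h=21  …□□□□□□[□]□□□□□□…
step 14: q1 h=22  …□□□□□□[□]□□□□□□…
step 15: q0 h=21  …□□□□□□[□]■□□□□□…
step 16: q2 h=22  …□□□□□□[■]□□□□□□…
step 17: q2 h=21  …□□□□□□[□]□□□□□□…
step 18: q1 h=22  …□□□□□□[□]□□□□□□…
step 19: q0 h=21  …□□□□□□[□]■□□□□□…
step 20: q2 h=22  …□□□□□□[■]□□□□□□…
step 21: q2 h=21  …□□□□□□[□]□□□□□□…
step 22: q1 h=22  …□□□□□□[□]□□□□□□…
step 23: q0 h=21  …□□□□□□[□]■□□□□□…
step 24: q2 h=22  …□□□□□□[■]□□□□□□…
step 25: q2 h=21  …□□□□□□[□]□□□□□□…
step 26: q1 h=22  …□□□□□□[□]□□□□□□…
step 27: q0 h=21  …□□□□□□[□]■□□□□□…
step 28: q2 h=22  …□□□□□□[■]□□□□□□…
step 29: q2 h=21  …□□□□□□[□]□□□□□□…
step 30: q1 h=22  …□□□□□□[□]□□□□□□…
step 31: q0 h=21  …□□□□□□[□]■□□□□□…
step 32: q2 h=22  …□□□□□□[■]□□□□□□…

1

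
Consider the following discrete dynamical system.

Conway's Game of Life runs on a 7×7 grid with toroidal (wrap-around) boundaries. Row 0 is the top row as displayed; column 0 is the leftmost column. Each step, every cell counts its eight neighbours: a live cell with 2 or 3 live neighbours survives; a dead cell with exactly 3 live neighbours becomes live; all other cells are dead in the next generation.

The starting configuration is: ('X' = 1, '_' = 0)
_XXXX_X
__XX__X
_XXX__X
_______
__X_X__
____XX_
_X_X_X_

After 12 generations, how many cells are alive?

12

0) _XXXX_X
__XX__X
_XXX__X
_______
__X_X__
____XX_
_X_X_X_
1) _X____X
______X
XX_X___
_X_____
___XXX_
__X__X_
XX____X
2) _X___XX
_XX___X
XXX____
XX_X___
__XXXX_
XXXX_X_
_XX__XX
3) _______
_____XX
___X__X
X_____X
_____X_
X______
___X___
4) _______
_____XX
_______
X____XX
X______
_______
_______
5) _______
_______
X______
X_____X
X______
_______
_______
6) _______
_______
X_____X
XX____X
X_____X
_______
_______
7) _______
_______
_X____X
_X___X_
_X____X
_______
_______
8) _______
_______
X______
_XX__XX
X______
_______
_______
9) _______
_______
XX____X
_X____X
XX____X
_______
_______
10) _______
X______
_X____X
__X__X_
_X____X
X______
_______
11) _______
X______
XX____X
_XX__XX
XX____X
X______
_______
12) _______
XX____X
__X__X_
__X__X_
__X__X_
XX____X
_______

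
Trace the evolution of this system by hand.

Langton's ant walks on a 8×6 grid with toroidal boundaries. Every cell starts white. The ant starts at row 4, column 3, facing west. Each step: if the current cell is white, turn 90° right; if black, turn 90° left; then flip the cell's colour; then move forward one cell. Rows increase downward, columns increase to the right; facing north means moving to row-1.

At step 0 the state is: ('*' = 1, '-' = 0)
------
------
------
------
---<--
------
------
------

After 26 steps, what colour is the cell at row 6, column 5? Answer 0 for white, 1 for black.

step 0: ------
------
------
------
---<--
------
------
------
step 1: ------
------
------
---^--
---*--
------
------
------
step 2: ------
------
------
---*>-
---*--
------
------
------
step 3: ------
------
------
---**-
---*v-
------
------
------
step 4: ------
------
------
---**-
---<*-
------
------
------
step 5: ------
------
------
---**-
----*-
---v--
------
------
step 6: ------
------
------
---**-
----*-
--<*--
------
------
step 7: ------
------
------
---**-
--^-*-
--**--
------
------
step 8: ------
------
------
---**-
--*>*-
--**--
------
------
step 9: ------
------
------
---**-
--***-
--*v--
------
------
step 10: ------
------
------
---**-
--***-
--*->-
------
------
step 11: ------
------
------
---**-
--***-
--*-*-
----v-
------
step 12: ------
------
------
---**-
--***-
--*-*-
---<*-
------
step 13: ------
------
------
---**-
--***-
--*^*-
---**-
------
step 14: ------
------
------
---**-
--***-
--**>-
---**-
------
step 15: ------
------
------
---**-
--**^-
--**--
---**-
------
step 16: ------
------
------
---**-
--*<--
--**--
---**-
------
step 17: ------
------
------
---**-
--*---
--*v--
---**-
------
step 18: ------
------
------
---**-
--*---
--*->-
---**-
------
step 19: ------
------
------
---**-
--*---
--*-*-
---*v-
------
step 20: ------
------
------
---**-
--*---
--*-*-
---*->
------
step 21: ------
------
------
---**-
--*---
--*-*-
---*-*
-----v
step 22: ------
------
------
---**-
--*---
--*-*-
---*-*
----<*
step 23: ------
------
------
---**-
--*---
--*-*-
---*^*
----**
step 24: ------
------
------
---**-
--*---
--*-*-
---**>
----**
step 25: ------
------
------
---**-
--*---
--*-*^
---**-
----**
step 26: ------
------
------
---**-
--*---
>-*-**
---**-
----**

0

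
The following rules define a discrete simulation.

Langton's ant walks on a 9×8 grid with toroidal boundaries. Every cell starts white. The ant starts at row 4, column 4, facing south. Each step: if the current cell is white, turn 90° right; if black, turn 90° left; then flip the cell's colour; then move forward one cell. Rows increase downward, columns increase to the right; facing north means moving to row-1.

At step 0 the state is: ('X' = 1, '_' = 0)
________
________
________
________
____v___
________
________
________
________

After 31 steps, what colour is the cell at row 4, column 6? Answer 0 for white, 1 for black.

[0] ________
________
________
________
____v___
________
________
________
________
[1] ________
________
________
________
___<X___
________
________
________
________
[2] ________
________
________
___^____
___XX___
________
________
________
________
[3] ________
________
________
___X>___
___XX___
________
________
________
________
[4] ________
________
________
___XX___
___Xv___
________
________
________
________
[5] ________
________
________
___XX___
___X_>__
________
________
________
________
[6] ________
________
________
___XX___
___X_X__
_____v__
________
________
________
[7] ________
________
________
___XX___
___X_X__
____<X__
________
________
________
[8] ________
________
________
___XX___
___X^X__
____XX__
________
________
________
[9] ________
________
________
___XX___
___XX>__
____XX__
________
________
________
[10] ________
________
________
___XX^__
___XX___
____XX__
________
________
________
[11] ________
________
________
___XXX>_
___XX___
____XX__
________
________
________
[12] ________
________
________
___XXXX_
___XX_v_
____XX__
________
________
________
[13] ________
________
________
___XXXX_
___XX<X_
____XX__
________
________
________
[14] ________
________
________
___XX^X_
___XXXX_
____XX__
________
________
________
[15] ________
________
________
___X<_X_
___XXXX_
____XX__
________
________
________
[16] ________
________
________
___X__X_
___XvXX_
____XX__
________
________
________
[17] ________
________
________
___X__X_
___X_>X_
____XX__
________
________
________
[18] ________
________
________
___X_^X_
___X__X_
____XX__
________
________
________
[19] ________
________
________
___X_X>_
___X__X_
____XX__
________
________
________
[20] ________
________
______^_
___X_X__
___X__X_
____XX__
________
________
________
[21] ________
________
______X>
___X_X__
___X__X_
____XX__
________
________
________
[22] ________
________
______XX
___X_X_v
___X__X_
____XX__
________
________
________
[23] ________
________
______XX
___X_X<X
___X__X_
____XX__
________
________
________
[24] ________
________
______^X
___X_XXX
___X__X_
____XX__
________
________
________
[25] ________
________
_____<_X
___X_XXX
___X__X_
____XX__
________
________
________
[26] ________
_____^__
_____X_X
___X_XXX
___X__X_
____XX__
________
________
________
[27] ________
_____X>_
_____X_X
___X_XXX
___X__X_
____XX__
________
________
________
[28] ________
_____XX_
_____XvX
___X_XXX
___X__X_
____XX__
________
________
________
[29] ________
_____XX_
_____<XX
___X_XXX
___X__X_
____XX__
________
________
________
[30] ________
_____XX_
______XX
___X_vXX
___X__X_
____XX__
________
________
________
[31] ________
_____XX_
______XX
___X__>X
___X__X_
____XX__
________
________
________

1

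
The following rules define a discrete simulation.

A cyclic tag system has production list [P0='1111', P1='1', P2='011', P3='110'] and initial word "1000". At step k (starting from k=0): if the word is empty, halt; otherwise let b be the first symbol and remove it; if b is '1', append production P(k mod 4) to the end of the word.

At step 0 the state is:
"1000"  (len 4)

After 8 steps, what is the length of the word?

0) "1000"  (len 4)
1) "0001111"  (len 7)
2) "001111"  (len 6)
3) "01111"  (len 5)
4) "1111"  (len 4)
5) "1111111"  (len 7)
6) "1111111"  (len 7)
7) "111111011"  (len 9)
8) "11111011110"  (len 11)

11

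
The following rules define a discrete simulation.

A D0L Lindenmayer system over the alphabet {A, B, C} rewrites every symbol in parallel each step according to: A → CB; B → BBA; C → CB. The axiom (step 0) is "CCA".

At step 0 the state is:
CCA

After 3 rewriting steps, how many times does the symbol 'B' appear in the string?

24

t=0: CCA
t=1: CBCBCB
t=2: CBBBACBBBACBBBA
t=3: CBBBABBABBACBCBBBABBABBACBCBBBABBABBACB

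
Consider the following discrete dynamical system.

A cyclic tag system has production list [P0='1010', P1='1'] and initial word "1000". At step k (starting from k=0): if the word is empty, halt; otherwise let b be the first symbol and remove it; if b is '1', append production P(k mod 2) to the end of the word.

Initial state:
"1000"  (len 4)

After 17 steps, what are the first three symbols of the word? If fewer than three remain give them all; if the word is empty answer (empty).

0) "1000"  (len 4)
1) "0001010"  (len 7)
2) "001010"  (len 6)
3) "01010"  (len 5)
4) "1010"  (len 4)
5) "0101010"  (len 7)
6) "101010"  (len 6)
7) "010101010"  (len 9)
8) "10101010"  (len 8)
9) "01010101010"  (len 11)
10) "1010101010"  (len 10)
11) "0101010101010"  (len 13)
12) "101010101010"  (len 12)
13) "010101010101010"  (len 15)
14) "10101010101010"  (len 14)
15) "01010101010101010"  (len 17)
16) "1010101010101010"  (len 16)
17) "0101010101010101010"  (len 19)

010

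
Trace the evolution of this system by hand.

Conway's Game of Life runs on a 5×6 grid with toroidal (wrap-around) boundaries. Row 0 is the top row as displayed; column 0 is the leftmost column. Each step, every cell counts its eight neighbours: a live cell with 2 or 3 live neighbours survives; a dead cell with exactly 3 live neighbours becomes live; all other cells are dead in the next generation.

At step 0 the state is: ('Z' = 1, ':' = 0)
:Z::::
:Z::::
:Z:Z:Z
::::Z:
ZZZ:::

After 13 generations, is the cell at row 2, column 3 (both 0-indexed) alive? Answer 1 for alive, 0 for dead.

0) :Z::::
:Z::::
:Z:Z:Z
::::Z:
ZZZ:::
1) ::::::
:Z::::
Z:Z:Z:
:::ZZZ
ZZZ:::
2) Z:Z:::
:Z::::
ZZZ:Z:
::::Z:
ZZZZZZ
3) ::::Z:
:::Z:Z
ZZZZ:Z
::::::
Z:Z:Z:
4) ::::Z:
:Z:Z:Z
ZZZZ:Z
::::Z:
:::Z:Z
5) Z:ZZ:Z
:Z:Z:Z
:Z:Z:Z
:Z::::
:::Z:Z
6) :Z:Z:Z
:Z:Z:Z
:Z::::
::::::
:Z:Z:Z
7) :Z:Z:Z
:Z::::
Z:Z:::
Z:Z:::
::::::
8) Z:Z:::
:Z::::
Z:Z:::
::::::
ZZZ:::
9) Z:Z:::
Z:Z:::
:Z::::
Z:Z:::
Z:Z:::
10) Z:ZZ:Z
Z:Z:::
Z:Z:::
Z:Z:::
Z:ZZ:Z
11) ::::::
Z:Z:::
Z:ZZ:Z
Z:Z:::
::::::
12) ::::::
Z:ZZ:Z
Z:ZZ:Z
Z:ZZ:Z
::::::
13) ::::::
Z:ZZ:Z
::::::
Z:ZZ:Z
::::::

0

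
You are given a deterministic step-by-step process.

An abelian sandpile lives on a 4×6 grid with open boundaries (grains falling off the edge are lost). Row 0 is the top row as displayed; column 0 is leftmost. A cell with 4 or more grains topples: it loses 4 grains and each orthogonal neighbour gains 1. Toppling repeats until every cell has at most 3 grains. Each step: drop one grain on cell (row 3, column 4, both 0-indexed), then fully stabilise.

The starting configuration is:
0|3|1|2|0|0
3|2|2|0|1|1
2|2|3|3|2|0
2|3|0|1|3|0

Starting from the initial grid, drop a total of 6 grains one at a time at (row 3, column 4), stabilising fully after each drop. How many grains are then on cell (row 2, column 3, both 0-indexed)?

2

0) 0|3|1|2|0|0
3|2|2|0|1|1
2|2|3|3|2|0
2|3|0|1|3|0
1) 0|3|1|2|0|0
3|2|2|0|1|1
2|2|3|3|3|0
2|3|0|2|0|1
2) 0|3|1|2|0|0
3|2|2|0|1|1
2|2|3|3|3|0
2|3|0|2|1|1
3) 0|3|1|2|0|0
3|2|2|0|1|1
2|2|3|3|3|0
2|3|0|2|2|1
4) 0|3|1|2|0|0
3|2|2|0|1|1
2|2|3|3|3|0
2|3|0|2|3|1
5) 0|3|1|2|0|0
3|2|3|1|2|1
2|3|0|2|1|1
2|3|2|0|2|2
6) 0|3|1|2|0|0
3|2|3|1|2|1
2|3|0|2|1|1
2|3|2|0|3|2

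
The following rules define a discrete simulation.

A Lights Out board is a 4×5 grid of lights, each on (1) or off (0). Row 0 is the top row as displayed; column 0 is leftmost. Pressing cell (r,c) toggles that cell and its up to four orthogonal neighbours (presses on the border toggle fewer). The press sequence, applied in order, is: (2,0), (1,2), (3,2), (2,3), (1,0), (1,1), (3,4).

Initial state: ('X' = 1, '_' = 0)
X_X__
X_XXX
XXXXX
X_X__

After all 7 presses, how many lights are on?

11

k=0  X_X__
X_XXX
XXXXX
X_X__
k=1  X_X__
__XXX
__XXX
__X__
k=2  X____
_X__X
___XX
__X__
k=3  X____
_X__X
__XXX
_X_X_
k=4  X____
_X_XX
_____
_X___
k=5  _____
X__XX
X____
_X___
k=6  _X___
_XXXX
XX___
_X___
k=7  _X___
_XXXX
XX__X
_X_XX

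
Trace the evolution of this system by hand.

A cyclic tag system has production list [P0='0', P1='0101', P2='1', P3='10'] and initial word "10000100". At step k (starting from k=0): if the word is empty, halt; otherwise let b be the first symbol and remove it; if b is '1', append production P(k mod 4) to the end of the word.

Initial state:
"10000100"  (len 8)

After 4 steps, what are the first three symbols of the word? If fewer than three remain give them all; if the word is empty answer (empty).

gen 0: "10000100"  (len 8)
gen 1: "00001000"  (len 8)
gen 2: "0001000"  (len 7)
gen 3: "001000"  (len 6)
gen 4: "01000"  (len 5)

010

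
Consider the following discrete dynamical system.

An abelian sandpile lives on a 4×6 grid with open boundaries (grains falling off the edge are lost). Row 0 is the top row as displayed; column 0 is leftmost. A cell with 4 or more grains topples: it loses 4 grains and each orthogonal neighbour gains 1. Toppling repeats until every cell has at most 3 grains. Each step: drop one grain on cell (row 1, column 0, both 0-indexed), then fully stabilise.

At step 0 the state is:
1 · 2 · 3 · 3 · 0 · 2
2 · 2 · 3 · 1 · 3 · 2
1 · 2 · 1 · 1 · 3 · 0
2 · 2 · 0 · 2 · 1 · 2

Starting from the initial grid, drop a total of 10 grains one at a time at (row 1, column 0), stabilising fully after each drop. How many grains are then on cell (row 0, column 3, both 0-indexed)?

0) 1 · 2 · 3 · 3 · 0 · 2
2 · 2 · 3 · 1 · 3 · 2
1 · 2 · 1 · 1 · 3 · 0
2 · 2 · 0 · 2 · 1 · 2
1) 1 · 2 · 3 · 3 · 0 · 2
3 · 2 · 3 · 1 · 3 · 2
1 · 2 · 1 · 1 · 3 · 0
2 · 2 · 0 · 2 · 1 · 2
2) 2 · 2 · 3 · 3 · 0 · 2
0 · 3 · 3 · 1 · 3 · 2
2 · 2 · 1 · 1 · 3 · 0
2 · 2 · 0 · 2 · 1 · 2
3) 2 · 2 · 3 · 3 · 0 · 2
1 · 3 · 3 · 1 · 3 · 2
2 · 2 · 1 · 1 · 3 · 0
2 · 2 · 0 · 2 · 1 · 2
4) 2 · 2 · 3 · 3 · 0 · 2
2 · 3 · 3 · 1 · 3 · 2
2 · 2 · 1 · 1 · 3 · 0
2 · 2 · 0 · 2 · 1 · 2
5) 2 · 2 · 3 · 3 · 0 · 2
3 · 3 · 3 · 1 · 3 · 2
2 · 2 · 1 · 1 · 3 · 0
2 · 2 · 0 · 2 · 1 · 2
6) 0 · 1 · 2 · 0 · 1 · 2
2 · 2 · 1 · 3 · 3 · 2
3 · 3 · 2 · 1 · 3 · 0
2 · 2 · 0 · 2 · 1 · 2
7) 0 · 1 · 2 · 0 · 1 · 2
3 · 2 · 1 · 3 · 3 · 2
3 · 3 · 2 · 1 · 3 · 0
2 · 2 · 0 · 2 · 1 · 2
8) 1 · 2 · 2 · 0 · 1 · 2
2 · 0 · 2 · 3 · 3 · 2
1 · 1 · 3 · 1 · 3 · 0
3 · 3 · 0 · 2 · 1 · 2
9) 1 · 2 · 2 · 0 · 1 · 2
3 · 0 · 2 · 3 · 3 · 2
1 · 1 · 3 · 1 · 3 · 0
3 · 3 · 0 · 2 · 1 · 2
10) 2 · 2 · 2 · 0 · 1 · 2
0 · 1 · 2 · 3 · 3 · 2
2 · 1 · 3 · 1 · 3 · 0
3 · 3 · 0 · 2 · 1 · 2

0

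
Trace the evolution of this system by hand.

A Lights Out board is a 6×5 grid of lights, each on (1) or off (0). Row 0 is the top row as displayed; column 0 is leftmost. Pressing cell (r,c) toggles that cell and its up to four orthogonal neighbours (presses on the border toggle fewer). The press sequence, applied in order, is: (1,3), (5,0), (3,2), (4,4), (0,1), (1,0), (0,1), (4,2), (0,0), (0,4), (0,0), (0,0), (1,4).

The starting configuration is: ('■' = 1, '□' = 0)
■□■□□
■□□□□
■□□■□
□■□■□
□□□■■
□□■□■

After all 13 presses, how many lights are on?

0) ■□■□□
■□□□□
■□□■□
□■□■□
□□□■■
□□■□■
1) ■□■■□
■□■■■
■□□□□
□■□■□
□□□■■
□□■□■
2) ■□■■□
■□■■■
■□□□□
□■□■□
■□□■■
■■■□■
3) ■□■■□
■□■■■
■□■□□
□□■□□
■□■■■
■■■□■
4) ■□■■□
■□■■■
■□■□□
□□■□■
■□■□□
■■■□□
5) □■□■□
■■■■■
■□■□□
□□■□■
■□■□□
■■■□□
6) ■■□■□
□□■■■
□□■□□
□□■□■
■□■□□
■■■□□
7) □□■■□
□■■■■
□□■□□
□□■□■
■□■□□
■■■□□
8) □□■■□
□■■■■
□□■□□
□□□□■
■■□■□
■■□□□
9) ■■■■□
■■■■■
□□■□□
□□□□■
■■□■□
■■□□□
10) ■■■□■
■■■■□
□□■□□
□□□□■
■■□■□
■■□□□
11) □□■□■
□■■■□
□□■□□
□□□□■
■■□■□
■■□□□
12) ■■■□■
■■■■□
□□■□□
□□□□■
■■□■□
■■□□□
13) ■■■□□
■■■□■
□□■□■
□□□□■
■■□■□
■■□□□

15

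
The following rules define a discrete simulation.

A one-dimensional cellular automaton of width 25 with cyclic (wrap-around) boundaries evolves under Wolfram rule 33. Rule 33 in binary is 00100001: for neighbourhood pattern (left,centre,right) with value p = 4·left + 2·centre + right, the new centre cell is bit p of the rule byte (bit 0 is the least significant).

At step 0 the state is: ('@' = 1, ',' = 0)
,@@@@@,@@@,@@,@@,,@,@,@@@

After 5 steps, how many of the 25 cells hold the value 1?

[0] ,@@@@@,@@@,@@,@@,,@,@,@@@
[1] @,,,,,@,,,@,,@,,,,,@,@,,,
[2] ,,@@@,,,@,,,,,,@@@,,@,,@,
[3] @,,,,,@,,,@@@@,,,,,,,,,,,
[4] ,,@@@,,,@,,,,,,@@@@@@@@@,
[5] @,,,,,@,,,@@@@,,,,,,,,,,,

6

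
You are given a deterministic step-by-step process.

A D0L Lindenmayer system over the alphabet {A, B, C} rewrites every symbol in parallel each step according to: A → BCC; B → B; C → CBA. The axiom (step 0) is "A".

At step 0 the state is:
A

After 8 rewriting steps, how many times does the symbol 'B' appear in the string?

255

k=0  A
k=1  BCC
k=2  BCBACBA
k=3  BCBABBCCCBABBCC
k=4  BCBABBCCBBCBACBACBABBCCBBCBACBA
k=5  BCBABBCCBBCBACBABBCBABBCCCBABBCCCBABBCCBBCBACBABBCBABBCCCBABBCC
k=6  BCBABBCCBBCBACBABBCBABBCCCBABBCCBBCBABBCCBBCBACBACBABBCCBB…CCBBCBACBABBCBABBCCCBABBCCBBCBABBCCBBCBACBACBABBCCBBCBACBA  (len 127)
k=7  BCBABBCCBBCBACBABBCBABBCCCBABBCCBBCBABBCCBBCBACBACBABBCCBB…BCCBBCBACBABBCBABBCCCBABBCCCBABBCCBBCBACBABBCBABBCCCBABBCC  (len 255)
k=8  BCBABBCCBBCBACBABBCBABBCCCBABBCCBBCBABBCCBBCBACBACBABBCCBB…CCBBCBACBABBCBABBCCCBABBCCBBCBABBCCBBCBACBACBABBCCBBCBACBA  (len 511)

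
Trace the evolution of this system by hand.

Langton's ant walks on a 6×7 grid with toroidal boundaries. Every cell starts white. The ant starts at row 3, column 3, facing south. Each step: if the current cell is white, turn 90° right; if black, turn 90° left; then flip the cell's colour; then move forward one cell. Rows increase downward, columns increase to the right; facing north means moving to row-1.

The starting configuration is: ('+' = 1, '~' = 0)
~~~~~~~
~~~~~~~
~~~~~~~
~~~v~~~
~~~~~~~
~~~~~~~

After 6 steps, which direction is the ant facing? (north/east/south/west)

south

[0] ~~~~~~~
~~~~~~~
~~~~~~~
~~~v~~~
~~~~~~~
~~~~~~~
[1] ~~~~~~~
~~~~~~~
~~~~~~~
~~<+~~~
~~~~~~~
~~~~~~~
[2] ~~~~~~~
~~~~~~~
~~^~~~~
~~++~~~
~~~~~~~
~~~~~~~
[3] ~~~~~~~
~~~~~~~
~~+>~~~
~~++~~~
~~~~~~~
~~~~~~~
[4] ~~~~~~~
~~~~~~~
~~++~~~
~~+v~~~
~~~~~~~
~~~~~~~
[5] ~~~~~~~
~~~~~~~
~~++~~~
~~+~>~~
~~~~~~~
~~~~~~~
[6] ~~~~~~~
~~~~~~~
~~++~~~
~~+~+~~
~~~~v~~
~~~~~~~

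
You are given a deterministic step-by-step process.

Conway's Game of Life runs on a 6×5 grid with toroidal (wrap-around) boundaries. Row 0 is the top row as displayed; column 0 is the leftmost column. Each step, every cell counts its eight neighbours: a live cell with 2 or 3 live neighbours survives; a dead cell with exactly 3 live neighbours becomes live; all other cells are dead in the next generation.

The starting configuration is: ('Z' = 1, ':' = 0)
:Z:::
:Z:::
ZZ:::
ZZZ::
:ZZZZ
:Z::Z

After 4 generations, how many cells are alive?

t=0: :Z:::
:Z:::
ZZ:::
ZZZ::
:ZZZZ
:Z::Z
t=1: :ZZ::
:ZZ::
:::::
:::::
::::Z
:Z::Z
t=2: :::Z:
:ZZ::
:::::
:::::
Z::::
:ZZZ:
t=3: :::Z:
::Z::
:::::
:::::
:ZZ::
:ZZZZ
t=4: :Z::Z
:::::
:::::
:::::
ZZ:::
ZZ::Z

7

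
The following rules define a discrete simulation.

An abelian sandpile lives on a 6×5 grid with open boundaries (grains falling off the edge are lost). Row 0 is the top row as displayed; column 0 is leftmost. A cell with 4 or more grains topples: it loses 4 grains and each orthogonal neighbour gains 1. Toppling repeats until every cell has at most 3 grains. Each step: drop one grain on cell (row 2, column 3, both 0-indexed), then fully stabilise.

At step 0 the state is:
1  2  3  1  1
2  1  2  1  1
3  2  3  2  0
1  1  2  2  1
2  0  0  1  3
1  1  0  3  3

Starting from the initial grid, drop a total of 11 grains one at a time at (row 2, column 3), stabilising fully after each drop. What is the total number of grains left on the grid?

t=0: 1  2  3  1  1
2  1  2  1  1
3  2  3  2  0
1  1  2  2  1
2  0  0  1  3
1  1  0  3  3
t=1: 1  2  3  1  1
2  1  2  1  1
3  2  3  3  0
1  1  2  2  1
2  0  0  1  3
1  1  0  3  3
t=2: 1  2  3  1  1
2  1  3  2  1
3  3  0  1  1
1  1  3  3  1
2  0  0  1  3
1  1  0  3  3
t=3: 1  2  3  1  1
2  1  3  2  1
3  3  0  2  1
1  1  3  3  1
2  0  0  1  3
1  1  0  3  3
t=4: 1  2  3  1  1
2  1  3  2  1
3  3  0  3  1
1  1  3  3  1
2  0  0  1  3
1  1  0  3  3
t=5: 1  2  3  1  1
2  1  3  3  1
3  3  2  1  2
1  2  0  1  2
2  0  1  2  3
1  1  0  3  3
t=6: 1  2  3  1  1
2  1  3  3  1
3  3  2  2  2
1  2  0  1  2
2  0  1  2  3
1  1  0  3  3
t=7: 1  2  3  1  1
2  1  3  3  1
3  3  2  3  2
1  2  0  1  2
2  0  1  2  3
1  1  0  3  3
t=8: 1  3  0  3  1
3  3  2  1  2
0  1  1  2  3
2  3  1  2  2
2  0  1  2  3
1  1  0  3  3
t=9: 1  3  0  3  1
3  3  2  1  2
0  1  1  3  3
2  3  1  2  2
2  0  1  2  3
1  1  0  3  3
t=10: 1  3  0  3  1
3  3  2  2  3
0  1  2  1  0
2  3  1  3  3
2  0  1  2  3
1  1  0  3  3
t=11: 1  3  0  3  1
3  3  2  2  3
0  1  2  2  0
2  3  1  3  3
2  0  1  2  3
1  1  0  3  3

54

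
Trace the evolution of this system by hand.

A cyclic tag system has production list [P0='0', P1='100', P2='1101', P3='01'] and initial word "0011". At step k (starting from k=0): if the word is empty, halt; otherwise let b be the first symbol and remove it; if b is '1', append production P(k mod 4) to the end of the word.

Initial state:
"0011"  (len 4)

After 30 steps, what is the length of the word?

k=0  "0011"  (len 4)
k=1  "011"  (len 3)
k=2  "11"  (len 2)
k=3  "11101"  (len 5)
k=4  "110101"  (len 6)
k=5  "101010"  (len 6)
k=6  "01010100"  (len 8)
k=7  "1010100"  (len 7)
k=8  "01010001"  (len 8)
k=9  "1010001"  (len 7)
k=10  "010001100"  (len 9)
k=11  "10001100"  (len 8)
k=12  "000110001"  (len 9)
k=13  "00110001"  (len 8)
k=14  "0110001"  (len 7)
k=15  "110001"  (len 6)
k=16  "1000101"  (len 7)
k=17  "0001010"  (len 7)
k=18  "001010"  (len 6)
k=19  "01010"  (len 5)
k=20  "1010"  (len 4)
k=21  "0100"  (len 4)
k=22  "100"  (len 3)
k=23  "001101"  (len 6)
k=24  "01101"  (len 5)
k=25  "1101"  (len 4)
k=26  "101100"  (len 6)
k=27  "011001101"  (len 9)
k=28  "11001101"  (len 8)
k=29  "10011010"  (len 8)
k=30  "0011010100"  (len 10)

10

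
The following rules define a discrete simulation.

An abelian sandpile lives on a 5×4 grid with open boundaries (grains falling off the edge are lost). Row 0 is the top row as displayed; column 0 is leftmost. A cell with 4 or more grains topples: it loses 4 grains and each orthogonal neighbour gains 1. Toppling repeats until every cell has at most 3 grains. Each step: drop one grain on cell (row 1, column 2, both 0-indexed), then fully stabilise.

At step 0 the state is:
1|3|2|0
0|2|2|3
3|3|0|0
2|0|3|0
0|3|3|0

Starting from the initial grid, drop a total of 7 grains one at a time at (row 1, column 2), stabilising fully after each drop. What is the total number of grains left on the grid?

31

0) 1|3|2|0
0|2|2|3
3|3|0|0
2|0|3|0
0|3|3|0
1) 1|3|2|0
0|2|3|3
3|3|0|0
2|0|3|0
0|3|3|0
2) 1|3|3|1
0|3|1|0
3|3|1|1
2|0|3|0
0|3|3|0
3) 1|3|3|1
0|3|2|0
3|3|1|1
2|0|3|0
0|3|3|0
4) 1|3|3|1
0|3|3|0
3|3|1|1
2|0|3|0
0|3|3|0
5) 2|1|1|2
2|2|2|1
0|1|3|1
3|1|3|0
0|3|3|0
6) 2|1|1|2
2|2|3|1
0|1|3|1
3|1|3|0
0|3|3|0
7) 2|1|2|2
2|3|1|2
0|2|1|2
3|3|1|1
1|0|1|1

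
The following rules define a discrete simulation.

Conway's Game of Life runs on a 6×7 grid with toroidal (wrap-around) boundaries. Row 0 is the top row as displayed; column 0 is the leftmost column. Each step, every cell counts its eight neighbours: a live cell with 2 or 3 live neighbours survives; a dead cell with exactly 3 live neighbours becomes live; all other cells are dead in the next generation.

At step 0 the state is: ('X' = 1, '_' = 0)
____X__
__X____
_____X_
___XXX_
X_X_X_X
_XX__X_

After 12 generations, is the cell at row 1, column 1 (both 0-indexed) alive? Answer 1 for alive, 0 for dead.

1

[0] ____X__
__X____
_____X_
___XXX_
X_X_X_X
_XX__X_
[1] _XXX___
_______
___X_X_
___X___
X_X___X
XXX_XXX
[2] ___XXXX
___XX__
____X__
__XXX_X
__X_X__
____XX_
[3] ______X
_______
__X____
__X_X__
__X____
______X
[4] _______
_______
___X___
_XX____
___X___
_______
[5] _______
_______
__X____
__XX___
__X____
_______
[6] _______
_______
__XX___
_XXX___
__XX___
_______
[7] _______
_______
_X_X___
_X__X__
_X_X___
_______
[8] _______
_______
__X____
XX_XX__
__X____
_______
[9] _______
_______
_XXX___
_X_X___
_XXX___
_______
[10] _______
__X____
_X_X___
X___X__
_X_X___
__X____
[11] _______
__X____
_XXX___
XX_XX__
_XXX___
__X____
[12] _______
_XXX___
X___X__
X___X__
X___X__
_XXX___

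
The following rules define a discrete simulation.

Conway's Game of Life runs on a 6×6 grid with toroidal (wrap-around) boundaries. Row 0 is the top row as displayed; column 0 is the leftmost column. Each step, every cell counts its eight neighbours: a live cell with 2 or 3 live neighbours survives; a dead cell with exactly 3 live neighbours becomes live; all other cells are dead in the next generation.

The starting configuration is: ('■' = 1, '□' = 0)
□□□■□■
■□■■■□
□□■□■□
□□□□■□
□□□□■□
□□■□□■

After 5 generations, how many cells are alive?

[0] □□□■□■
■□■■■□
□□■□■□
□□□□■□
□□□□■□
□□■□□■
[1] ■■□□□■
□■■□□□
□■■□■□
□□□□■■
□□□■■■
□□□■□■
[2] □■□□■■
□□□■□■
■■■□■■
■□■□□□
■□□■□□
□□■■□□
[3] ■□□□□■
□□□■□□
□□■□■□
□□■□■□
□□□■□□
■■■■□■
[4] □□□■□■
□□□■■■
□□■□■□
□□■□■□
■□□□□■
□■■■□■
[5] □□□□□■
□□■□□■
□□■□□□
□■□□■□
■□□□□■
□■■■□■

12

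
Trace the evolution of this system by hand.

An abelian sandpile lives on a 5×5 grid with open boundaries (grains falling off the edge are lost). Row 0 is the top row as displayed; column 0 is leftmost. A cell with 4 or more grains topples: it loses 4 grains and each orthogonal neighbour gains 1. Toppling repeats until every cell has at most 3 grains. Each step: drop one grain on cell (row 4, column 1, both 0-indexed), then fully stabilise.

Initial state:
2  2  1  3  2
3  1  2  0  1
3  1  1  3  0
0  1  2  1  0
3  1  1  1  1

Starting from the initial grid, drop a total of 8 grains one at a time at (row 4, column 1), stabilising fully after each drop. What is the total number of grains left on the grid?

k=0  2  2  1  3  2
3  1  2  0  1
3  1  1  3  0
0  1  2  1  0
3  1  1  1  1
k=1  2  2  1  3  2
3  1  2  0  1
3  1  1  3  0
0  1  2  1  0
3  2  1  1  1
k=2  2  2  1  3  2
3  1  2  0  1
3  1  1  3  0
0  1  2  1  0
3  3  1  1  1
k=3  2  2  1  3  2
3  1  2  0  1
3  1  1  3  0
1  2  2  1  0
0  1  2  1  1
k=4  2  2  1  3  2
3  1  2  0  1
3  1  1  3  0
1  2  2  1  0
0  2  2  1  1
k=5  2  2  1  3  2
3  1  2  0  1
3  1  1  3  0
1  2  2  1  0
0  3  2  1  1
k=6  2  2  1  3  2
3  1  2  0  1
3  1  1  3  0
1  3  2  1  0
1  0  3  1  1
k=7  2  2  1  3  2
3  1  2  0  1
3  1  1  3  0
1  3  2  1  0
1  1  3  1  1
k=8  2  2  1  3  2
3  1  2  0  1
3  1  1  3  0
1  3  2  1  0
1  2  3  1  1

40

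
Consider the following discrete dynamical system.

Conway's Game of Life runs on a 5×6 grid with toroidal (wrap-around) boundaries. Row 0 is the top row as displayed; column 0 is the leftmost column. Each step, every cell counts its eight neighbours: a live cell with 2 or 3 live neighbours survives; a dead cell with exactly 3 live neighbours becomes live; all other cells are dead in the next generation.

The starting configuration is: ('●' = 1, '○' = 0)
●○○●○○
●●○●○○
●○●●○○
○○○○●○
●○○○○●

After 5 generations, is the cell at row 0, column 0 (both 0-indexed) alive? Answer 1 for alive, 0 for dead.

gen 0: ●○○●○○
●●○●○○
●○●●○○
○○○○●○
●○○○○●
gen 1: ○○●○●○
●○○●●●
●○●●●●
●●○●●○
●○○○●●
gen 2: ○●○○○○
●○○○○○
○○○○○○
○○○○○○
●○●○○○
gen 3: ●●○○○○
○○○○○○
○○○○○○
○○○○○○
○●○○○○
gen 4: ●●○○○○
○○○○○○
○○○○○○
○○○○○○
●●○○○○
gen 5: ●●○○○○
○○○○○○
○○○○○○
○○○○○○
●●○○○○

1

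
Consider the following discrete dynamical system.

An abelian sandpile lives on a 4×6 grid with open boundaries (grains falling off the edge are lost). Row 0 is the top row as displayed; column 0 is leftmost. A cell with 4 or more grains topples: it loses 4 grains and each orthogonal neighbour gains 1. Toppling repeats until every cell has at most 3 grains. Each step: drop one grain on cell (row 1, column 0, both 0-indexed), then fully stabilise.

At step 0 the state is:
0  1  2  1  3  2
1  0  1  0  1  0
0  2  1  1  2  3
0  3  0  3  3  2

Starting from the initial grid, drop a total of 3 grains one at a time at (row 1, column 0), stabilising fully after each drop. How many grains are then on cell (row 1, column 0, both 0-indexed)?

0

0) 0  1  2  1  3  2
1  0  1  0  1  0
0  2  1  1  2  3
0  3  0  3  3  2
1) 0  1  2  1  3  2
2  0  1  0  1  0
0  2  1  1  2  3
0  3  0  3  3  2
2) 0  1  2  1  3  2
3  0  1  0  1  0
0  2  1  1  2  3
0  3  0  3  3  2
3) 1  1  2  1  3  2
0  1  1  0  1  0
1  2  1  1  2  3
0  3  0  3  3  2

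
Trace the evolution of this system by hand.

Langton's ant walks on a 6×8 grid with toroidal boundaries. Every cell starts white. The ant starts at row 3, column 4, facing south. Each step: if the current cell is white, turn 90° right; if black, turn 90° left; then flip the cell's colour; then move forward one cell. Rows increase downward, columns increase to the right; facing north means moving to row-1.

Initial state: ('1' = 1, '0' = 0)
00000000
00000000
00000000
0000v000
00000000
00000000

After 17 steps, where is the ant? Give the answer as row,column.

gen 0: 00000000
00000000
00000000
0000v000
00000000
00000000
gen 1: 00000000
00000000
00000000
000<1000
00000000
00000000
gen 2: 00000000
00000000
000^0000
00011000
00000000
00000000
gen 3: 00000000
00000000
0001>000
00011000
00000000
00000000
gen 4: 00000000
00000000
00011000
0001v000
00000000
00000000
gen 5: 00000000
00000000
00011000
00010>00
00000000
00000000
gen 6: 00000000
00000000
00011000
00010100
00000v00
00000000
gen 7: 00000000
00000000
00011000
00010100
0000<100
00000000
gen 8: 00000000
00000000
00011000
0001^100
00001100
00000000
gen 9: 00000000
00000000
00011000
00011>00
00001100
00000000
gen 10: 00000000
00000000
00011^00
00011000
00001100
00000000
gen 11: 00000000
00000000
000111>0
00011000
00001100
00000000
gen 12: 00000000
00000000
00011110
000110v0
00001100
00000000
gen 13: 00000000
00000000
00011110
00011<10
00001100
00000000
gen 14: 00000000
00000000
00011^10
00011110
00001100
00000000
gen 15: 00000000
00000000
0001<010
00011110
00001100
00000000
gen 16: 00000000
00000000
00010010
0001v110
00001100
00000000
gen 17: 00000000
00000000
00010010
00010>10
00001100
00000000

3,5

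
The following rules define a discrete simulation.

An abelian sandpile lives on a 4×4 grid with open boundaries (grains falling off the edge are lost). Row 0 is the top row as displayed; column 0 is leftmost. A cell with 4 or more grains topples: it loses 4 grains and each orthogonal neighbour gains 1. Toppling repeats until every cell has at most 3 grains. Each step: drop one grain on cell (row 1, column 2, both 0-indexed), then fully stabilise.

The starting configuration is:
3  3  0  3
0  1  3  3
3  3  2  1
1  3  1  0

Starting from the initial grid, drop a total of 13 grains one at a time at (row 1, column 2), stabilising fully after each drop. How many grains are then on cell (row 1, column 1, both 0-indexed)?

2

[0] 3  3  0  3
0  1  3  3
3  3  2  1
1  3  1  0
[1] 3  3  2  0
0  2  1  1
3  3  3  2
1  3  1  0
[2] 3  3  2  0
0  2  2  1
3  3  3  2
1  3  1  0
[3] 3  3  2  0
0  2  3  1
3  3  3  2
1  3  1  0
[4] 0  2  0  1
3  1  3  2
0  3  1  3
3  0  3  0
[5] 0  2  1  1
3  2  0  3
0  3  2  3
3  0  3  0
[6] 0  2  1  1
3  2  1  3
0  3  2  3
3  0  3  0
[7] 0  2  1  1
3  2  2  3
0  3  2  3
3  0  3  0
[8] 0  2  1  1
3  2  3  3
0  3  2  3
3  0  3  0
[9] 1  3  2  2
0  1  3  1
2  1  2  1
3  2  0  2
[10] 1  3  3  2
0  2  0  2
2  1  3  1
3  2  0  2
[11] 1  3  3  2
0  2  1  2
2  1  3  1
3  2  0  2
[12] 1  3  3  2
0  2  2  2
2  1  3  1
3  2  0  2
[13] 1  3  3  2
0  2  3  2
2  1  3  1
3  2  0  2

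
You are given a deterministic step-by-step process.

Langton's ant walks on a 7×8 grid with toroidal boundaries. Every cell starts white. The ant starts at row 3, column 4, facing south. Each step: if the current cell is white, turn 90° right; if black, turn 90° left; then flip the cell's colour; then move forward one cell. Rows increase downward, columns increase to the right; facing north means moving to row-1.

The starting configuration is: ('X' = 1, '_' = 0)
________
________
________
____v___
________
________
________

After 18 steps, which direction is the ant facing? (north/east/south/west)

t=0: ________
________
________
____v___
________
________
________
t=1: ________
________
________
___<X___
________
________
________
t=2: ________
________
___^____
___XX___
________
________
________
t=3: ________
________
___X>___
___XX___
________
________
________
t=4: ________
________
___XX___
___Xv___
________
________
________
t=5: ________
________
___XX___
___X_>__
________
________
________
t=6: ________
________
___XX___
___X_X__
_____v__
________
________
t=7: ________
________
___XX___
___X_X__
____<X__
________
________
t=8: ________
________
___XX___
___X^X__
____XX__
________
________
t=9: ________
________
___XX___
___XX>__
____XX__
________
________
t=10: ________
________
___XX^__
___XX___
____XX__
________
________
t=11: ________
________
___XXX>_
___XX___
____XX__
________
________
t=12: ________
________
___XXXX_
___XX_v_
____XX__
________
________
t=13: ________
________
___XXXX_
___XX<X_
____XX__
________
________
t=14: ________
________
___XX^X_
___XXXX_
____XX__
________
________
t=15: ________
________
___X<_X_
___XXXX_
____XX__
________
________
t=16: ________
________
___X__X_
___XvXX_
____XX__
________
________
t=17: ________
________
___X__X_
___X_>X_
____XX__
________
________
t=18: ________
________
___X_^X_
___X__X_
____XX__
________
________

north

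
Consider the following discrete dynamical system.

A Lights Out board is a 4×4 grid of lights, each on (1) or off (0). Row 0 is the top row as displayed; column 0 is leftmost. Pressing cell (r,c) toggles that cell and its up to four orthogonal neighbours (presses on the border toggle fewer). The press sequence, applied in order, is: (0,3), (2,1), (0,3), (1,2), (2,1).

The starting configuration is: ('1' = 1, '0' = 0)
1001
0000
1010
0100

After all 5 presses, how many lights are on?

k=0  1001
0000
1010
0100
k=1  1010
0001
1010
0100
k=2  1010
0101
0100
0000
k=3  1001
0100
0100
0000
k=4  1011
0011
0110
0000
k=5  1011
0111
1000
0100

8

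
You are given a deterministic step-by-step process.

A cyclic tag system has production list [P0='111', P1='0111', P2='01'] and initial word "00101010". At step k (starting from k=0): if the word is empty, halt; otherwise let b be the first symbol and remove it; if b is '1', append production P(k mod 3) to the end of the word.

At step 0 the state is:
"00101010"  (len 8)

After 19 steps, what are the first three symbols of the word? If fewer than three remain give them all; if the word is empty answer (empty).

k=0  "00101010"  (len 8)
k=1  "0101010"  (len 7)
k=2  "101010"  (len 6)
k=3  "0101001"  (len 7)
k=4  "101001"  (len 6)
k=5  "010010111"  (len 9)
k=6  "10010111"  (len 8)
k=7  "0010111111"  (len 10)
k=8  "010111111"  (len 9)
k=9  "10111111"  (len 8)
k=10  "0111111111"  (len 10)
k=11  "111111111"  (len 9)
k=12  "1111111101"  (len 10)
k=13  "111111101111"  (len 12)
k=14  "111111011110111"  (len 15)
k=15  "1111101111011101"  (len 16)
k=16  "111101111011101111"  (len 18)
k=17  "111011110111011110111"  (len 21)
k=18  "1101111011101111011101"  (len 22)
k=19  "101111011101111011101111"  (len 24)

101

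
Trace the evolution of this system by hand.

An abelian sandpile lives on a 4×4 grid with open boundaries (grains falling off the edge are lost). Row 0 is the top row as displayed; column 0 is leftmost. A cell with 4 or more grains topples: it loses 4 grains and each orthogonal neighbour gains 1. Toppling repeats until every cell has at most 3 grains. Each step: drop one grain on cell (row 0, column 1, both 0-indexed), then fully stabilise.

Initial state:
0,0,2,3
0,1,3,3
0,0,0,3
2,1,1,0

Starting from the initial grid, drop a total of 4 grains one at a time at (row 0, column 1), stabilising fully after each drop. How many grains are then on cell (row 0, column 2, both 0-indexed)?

3

k=0  0,0,2,3
0,1,3,3
0,0,0,3
2,1,1,0
k=1  0,1,2,3
0,1,3,3
0,0,0,3
2,1,1,0
k=2  0,2,2,3
0,1,3,3
0,0,0,3
2,1,1,0
k=3  0,3,2,3
0,1,3,3
0,0,0,3
2,1,1,0
k=4  1,0,3,3
0,2,3,3
0,0,0,3
2,1,1,0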